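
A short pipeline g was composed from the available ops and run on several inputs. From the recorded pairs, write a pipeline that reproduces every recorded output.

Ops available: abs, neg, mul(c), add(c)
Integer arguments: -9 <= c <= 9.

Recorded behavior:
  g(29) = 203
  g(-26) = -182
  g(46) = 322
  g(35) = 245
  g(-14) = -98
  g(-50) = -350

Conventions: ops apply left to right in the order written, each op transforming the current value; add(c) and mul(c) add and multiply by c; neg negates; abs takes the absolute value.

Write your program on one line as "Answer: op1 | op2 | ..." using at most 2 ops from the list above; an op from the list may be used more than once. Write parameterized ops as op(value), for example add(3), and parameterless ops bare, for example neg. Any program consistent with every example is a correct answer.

mul(-7) | neg

Check, running the answer program on each example:
  29 -> -203 -> 203
  -26 -> 182 -> -182
  46 -> -322 -> 322
  35 -> -245 -> 245
  -14 -> 98 -> -98
  -50 -> 350 -> -350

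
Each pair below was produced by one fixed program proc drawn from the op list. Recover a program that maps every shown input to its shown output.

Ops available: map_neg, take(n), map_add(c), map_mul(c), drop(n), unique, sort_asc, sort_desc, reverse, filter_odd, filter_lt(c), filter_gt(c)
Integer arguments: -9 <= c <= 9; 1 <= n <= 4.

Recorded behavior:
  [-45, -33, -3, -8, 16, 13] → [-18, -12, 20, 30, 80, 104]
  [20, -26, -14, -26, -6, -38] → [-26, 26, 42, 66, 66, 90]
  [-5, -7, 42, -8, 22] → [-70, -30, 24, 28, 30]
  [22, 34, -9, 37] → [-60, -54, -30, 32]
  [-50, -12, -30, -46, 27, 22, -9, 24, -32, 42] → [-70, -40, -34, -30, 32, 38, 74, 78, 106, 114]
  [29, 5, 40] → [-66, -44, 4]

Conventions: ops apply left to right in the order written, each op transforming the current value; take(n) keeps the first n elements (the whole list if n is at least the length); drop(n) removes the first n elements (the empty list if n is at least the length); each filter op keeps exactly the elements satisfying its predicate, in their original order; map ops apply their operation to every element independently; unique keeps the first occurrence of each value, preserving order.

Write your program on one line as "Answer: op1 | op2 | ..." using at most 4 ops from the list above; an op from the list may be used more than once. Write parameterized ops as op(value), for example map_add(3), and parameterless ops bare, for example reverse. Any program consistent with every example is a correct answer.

reverse | map_add(-7) | map_mul(-2) | sort_asc

Check, running the answer program on each example:
  [-45, -33, -3, -8, 16, 13] -> [13, 16, -8, -3, -33, -45] -> [6, 9, -15, -10, -40, -52] -> [-12, -18, 30, 20, 80, 104] -> [-18, -12, 20, 30, 80, 104]
  [20, -26, -14, -26, -6, -38] -> [-38, -6, -26, -14, -26, 20] -> [-45, -13, -33, -21, -33, 13] -> [90, 26, 66, 42, 66, -26] -> [-26, 26, 42, 66, 66, 90]
  [-5, -7, 42, -8, 22] -> [22, -8, 42, -7, -5] -> [15, -15, 35, -14, -12] -> [-30, 30, -70, 28, 24] -> [-70, -30, 24, 28, 30]
  [22, 34, -9, 37] -> [37, -9, 34, 22] -> [30, -16, 27, 15] -> [-60, 32, -54, -30] -> [-60, -54, -30, 32]
  [-50, -12, -30, -46, 27, 22, -9, 24, -32, 42] -> [42, -32, 24, -9, 22, 27, -46, -30, -12, -50] -> [35, -39, 17, -16, 15, 20, -53, -37, -19, -57] -> [-70, 78, -34, 32, -30, -40, 106, 74, 38, 114] -> [-70, -40, -34, -30, 32, 38, 74, 78, 106, 114]
  [29, 5, 40] -> [40, 5, 29] -> [33, -2, 22] -> [-66, 4, -44] -> [-66, -44, 4]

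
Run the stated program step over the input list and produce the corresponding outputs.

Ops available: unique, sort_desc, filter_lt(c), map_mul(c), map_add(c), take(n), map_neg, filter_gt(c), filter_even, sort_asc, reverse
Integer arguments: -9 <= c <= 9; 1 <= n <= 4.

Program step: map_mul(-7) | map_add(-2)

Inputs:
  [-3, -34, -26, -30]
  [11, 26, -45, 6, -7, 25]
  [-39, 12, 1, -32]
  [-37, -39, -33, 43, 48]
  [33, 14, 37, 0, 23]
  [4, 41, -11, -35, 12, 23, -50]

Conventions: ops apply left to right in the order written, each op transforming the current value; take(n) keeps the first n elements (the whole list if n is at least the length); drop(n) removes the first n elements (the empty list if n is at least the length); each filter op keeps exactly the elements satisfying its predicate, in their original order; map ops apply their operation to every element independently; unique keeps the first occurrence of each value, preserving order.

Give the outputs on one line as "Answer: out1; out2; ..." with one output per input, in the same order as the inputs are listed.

Execution, op by op:
  [-3, -34, -26, -30] -> [21, 238, 182, 210] -> [19, 236, 180, 208]
  [11, 26, -45, 6, -7, 25] -> [-77, -182, 315, -42, 49, -175] -> [-79, -184, 313, -44, 47, -177]
  [-39, 12, 1, -32] -> [273, -84, -7, 224] -> [271, -86, -9, 222]
  [-37, -39, -33, 43, 48] -> [259, 273, 231, -301, -336] -> [257, 271, 229, -303, -338]
  [33, 14, 37, 0, 23] -> [-231, -98, -259, 0, -161] -> [-233, -100, -261, -2, -163]
  [4, 41, -11, -35, 12, 23, -50] -> [-28, -287, 77, 245, -84, -161, 350] -> [-30, -289, 75, 243, -86, -163, 348]

[19, 236, 180, 208]; [-79, -184, 313, -44, 47, -177]; [271, -86, -9, 222]; [257, 271, 229, -303, -338]; [-233, -100, -261, -2, -163]; [-30, -289, 75, 243, -86, -163, 348]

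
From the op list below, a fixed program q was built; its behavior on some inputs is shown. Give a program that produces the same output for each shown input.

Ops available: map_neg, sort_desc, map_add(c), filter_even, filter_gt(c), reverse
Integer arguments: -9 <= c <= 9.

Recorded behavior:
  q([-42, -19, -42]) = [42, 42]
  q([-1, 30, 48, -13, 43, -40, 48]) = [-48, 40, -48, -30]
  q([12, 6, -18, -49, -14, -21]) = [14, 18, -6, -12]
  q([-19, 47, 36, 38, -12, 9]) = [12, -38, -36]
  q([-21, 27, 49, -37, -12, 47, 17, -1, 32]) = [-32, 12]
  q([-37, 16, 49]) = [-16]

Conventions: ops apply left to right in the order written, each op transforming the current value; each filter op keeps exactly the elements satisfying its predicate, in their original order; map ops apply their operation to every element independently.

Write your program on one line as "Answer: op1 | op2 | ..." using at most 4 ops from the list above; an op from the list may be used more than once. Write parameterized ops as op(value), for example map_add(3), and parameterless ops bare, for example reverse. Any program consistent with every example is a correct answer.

map_neg | reverse | filter_even

Check, running the answer program on each example:
  [-42, -19, -42] -> [42, 19, 42] -> [42, 19, 42] -> [42, 42]
  [-1, 30, 48, -13, 43, -40, 48] -> [1, -30, -48, 13, -43, 40, -48] -> [-48, 40, -43, 13, -48, -30, 1] -> [-48, 40, -48, -30]
  [12, 6, -18, -49, -14, -21] -> [-12, -6, 18, 49, 14, 21] -> [21, 14, 49, 18, -6, -12] -> [14, 18, -6, -12]
  [-19, 47, 36, 38, -12, 9] -> [19, -47, -36, -38, 12, -9] -> [-9, 12, -38, -36, -47, 19] -> [12, -38, -36]
  [-21, 27, 49, -37, -12, 47, 17, -1, 32] -> [21, -27, -49, 37, 12, -47, -17, 1, -32] -> [-32, 1, -17, -47, 12, 37, -49, -27, 21] -> [-32, 12]
  [-37, 16, 49] -> [37, -16, -49] -> [-49, -16, 37] -> [-16]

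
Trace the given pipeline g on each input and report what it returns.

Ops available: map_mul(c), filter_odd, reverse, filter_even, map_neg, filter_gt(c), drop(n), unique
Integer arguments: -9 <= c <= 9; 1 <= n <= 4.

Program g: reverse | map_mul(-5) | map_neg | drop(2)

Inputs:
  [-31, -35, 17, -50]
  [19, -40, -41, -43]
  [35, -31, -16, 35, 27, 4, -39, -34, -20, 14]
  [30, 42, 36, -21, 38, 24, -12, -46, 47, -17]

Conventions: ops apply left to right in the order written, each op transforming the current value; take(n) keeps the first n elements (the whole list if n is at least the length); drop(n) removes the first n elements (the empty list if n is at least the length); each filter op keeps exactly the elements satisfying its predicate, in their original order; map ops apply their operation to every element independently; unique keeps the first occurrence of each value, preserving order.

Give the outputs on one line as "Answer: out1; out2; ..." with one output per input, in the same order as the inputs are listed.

Execution, op by op:
  [-31, -35, 17, -50] -> [-50, 17, -35, -31] -> [250, -85, 175, 155] -> [-250, 85, -175, -155] -> [-175, -155]
  [19, -40, -41, -43] -> [-43, -41, -40, 19] -> [215, 205, 200, -95] -> [-215, -205, -200, 95] -> [-200, 95]
  [35, -31, -16, 35, 27, 4, -39, -34, -20, 14] -> [14, -20, -34, -39, 4, 27, 35, -16, -31, 35] -> [-70, 100, 170, 195, -20, -135, -175, 80, 155, -175] -> [70, -100, -170, -195, 20, 135, 175, -80, -155, 175] -> [-170, -195, 20, 135, 175, -80, -155, 175]
  [30, 42, 36, -21, 38, 24, -12, -46, 47, -17] -> [-17, 47, -46, -12, 24, 38, -21, 36, 42, 30] -> [85, -235, 230, 60, -120, -190, 105, -180, -210, -150] -> [-85, 235, -230, -60, 120, 190, -105, 180, 210, 150] -> [-230, -60, 120, 190, -105, 180, 210, 150]

[-175, -155]; [-200, 95]; [-170, -195, 20, 135, 175, -80, -155, 175]; [-230, -60, 120, 190, -105, 180, 210, 150]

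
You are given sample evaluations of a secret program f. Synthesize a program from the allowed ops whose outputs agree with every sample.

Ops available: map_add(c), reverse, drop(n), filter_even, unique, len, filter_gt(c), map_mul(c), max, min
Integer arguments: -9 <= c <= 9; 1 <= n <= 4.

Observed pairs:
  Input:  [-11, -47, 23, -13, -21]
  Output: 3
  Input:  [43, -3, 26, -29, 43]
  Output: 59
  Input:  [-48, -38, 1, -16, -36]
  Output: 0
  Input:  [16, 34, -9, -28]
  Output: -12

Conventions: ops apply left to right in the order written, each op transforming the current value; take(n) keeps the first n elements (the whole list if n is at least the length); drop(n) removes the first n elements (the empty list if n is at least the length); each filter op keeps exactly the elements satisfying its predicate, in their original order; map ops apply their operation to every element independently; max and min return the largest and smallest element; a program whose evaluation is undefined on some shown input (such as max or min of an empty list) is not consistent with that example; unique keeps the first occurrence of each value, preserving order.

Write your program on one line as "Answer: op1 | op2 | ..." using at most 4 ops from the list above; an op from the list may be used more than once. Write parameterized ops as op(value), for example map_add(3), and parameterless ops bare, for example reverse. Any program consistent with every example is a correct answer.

map_add(7) | drop(3) | map_add(9) | max

Check, running the answer program on each example:
  [-11, -47, 23, -13, -21] -> [-4, -40, 30, -6, -14] -> [-6, -14] -> [3, -5] -> 3
  [43, -3, 26, -29, 43] -> [50, 4, 33, -22, 50] -> [-22, 50] -> [-13, 59] -> 59
  [-48, -38, 1, -16, -36] -> [-41, -31, 8, -9, -29] -> [-9, -29] -> [0, -20] -> 0
  [16, 34, -9, -28] -> [23, 41, -2, -21] -> [-21] -> [-12] -> -12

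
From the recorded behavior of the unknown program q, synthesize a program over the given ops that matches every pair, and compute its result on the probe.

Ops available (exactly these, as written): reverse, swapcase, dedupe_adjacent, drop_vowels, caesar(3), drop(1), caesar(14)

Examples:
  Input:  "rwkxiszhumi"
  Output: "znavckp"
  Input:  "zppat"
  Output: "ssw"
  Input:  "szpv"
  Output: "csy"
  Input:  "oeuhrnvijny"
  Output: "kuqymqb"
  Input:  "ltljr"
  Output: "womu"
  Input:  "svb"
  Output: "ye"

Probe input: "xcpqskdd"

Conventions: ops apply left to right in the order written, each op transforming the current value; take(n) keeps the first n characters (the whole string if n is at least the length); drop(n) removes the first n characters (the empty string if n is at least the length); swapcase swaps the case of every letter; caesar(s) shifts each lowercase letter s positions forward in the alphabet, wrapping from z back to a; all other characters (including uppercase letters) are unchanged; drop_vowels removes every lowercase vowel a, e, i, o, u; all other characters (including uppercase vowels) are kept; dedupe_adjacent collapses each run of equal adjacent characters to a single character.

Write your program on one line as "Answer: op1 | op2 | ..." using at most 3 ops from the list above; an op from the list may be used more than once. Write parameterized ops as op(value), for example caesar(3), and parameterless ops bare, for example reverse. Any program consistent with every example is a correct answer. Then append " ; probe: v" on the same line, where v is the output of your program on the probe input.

drop(1) | drop_vowels | caesar(3) ; probe: "fstvngg"

Check, running the answer program on each example:
  "rwkxiszhumi" -> "wkxiszhumi" -> "wkxszhm" -> "znavckp"
  "zppat" -> "ppat" -> "ppt" -> "ssw"
  "szpv" -> "zpv" -> "zpv" -> "csy"
  "oeuhrnvijny" -> "euhrnvijny" -> "hrnvjny" -> "kuqymqb"
  "ltljr" -> "tljr" -> "tljr" -> "womu"
  "svb" -> "vb" -> "vb" -> "ye"
  probe: "xcpqskdd" -> "cpqskdd" -> "cpqskdd" -> "fstvngg"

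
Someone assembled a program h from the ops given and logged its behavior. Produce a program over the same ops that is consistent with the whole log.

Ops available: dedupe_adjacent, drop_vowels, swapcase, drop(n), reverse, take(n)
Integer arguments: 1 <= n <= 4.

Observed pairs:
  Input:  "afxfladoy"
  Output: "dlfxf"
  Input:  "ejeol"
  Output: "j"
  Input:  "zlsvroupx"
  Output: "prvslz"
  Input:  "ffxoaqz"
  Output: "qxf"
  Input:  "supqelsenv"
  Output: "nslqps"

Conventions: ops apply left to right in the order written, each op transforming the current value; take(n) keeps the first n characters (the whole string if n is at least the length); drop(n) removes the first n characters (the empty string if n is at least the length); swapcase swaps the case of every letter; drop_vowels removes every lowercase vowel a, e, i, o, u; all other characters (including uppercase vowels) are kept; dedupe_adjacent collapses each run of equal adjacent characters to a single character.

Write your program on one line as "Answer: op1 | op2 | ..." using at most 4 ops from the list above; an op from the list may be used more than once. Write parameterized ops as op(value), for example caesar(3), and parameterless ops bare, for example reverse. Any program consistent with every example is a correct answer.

dedupe_adjacent | reverse | drop_vowels | drop(1)

Check, running the answer program on each example:
  "afxfladoy" -> "afxfladoy" -> "yodalfxfa" -> "ydlfxf" -> "dlfxf"
  "ejeol" -> "ejeol" -> "loeje" -> "lj" -> "j"
  "zlsvroupx" -> "zlsvroupx" -> "xpuorvslz" -> "xprvslz" -> "prvslz"
  "ffxoaqz" -> "fxoaqz" -> "zqaoxf" -> "zqxf" -> "qxf"
  "supqelsenv" -> "supqelsenv" -> "vnesleqpus" -> "vnslqps" -> "nslqps"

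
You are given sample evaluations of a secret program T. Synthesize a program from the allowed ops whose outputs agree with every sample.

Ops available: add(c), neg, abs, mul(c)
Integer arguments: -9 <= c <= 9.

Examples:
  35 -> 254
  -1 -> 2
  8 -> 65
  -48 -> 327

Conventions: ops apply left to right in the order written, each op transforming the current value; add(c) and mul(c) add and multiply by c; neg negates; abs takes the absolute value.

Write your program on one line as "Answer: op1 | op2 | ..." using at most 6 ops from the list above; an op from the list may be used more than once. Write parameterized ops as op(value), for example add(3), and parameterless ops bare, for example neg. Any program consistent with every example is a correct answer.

mul(7) | add(6) | mul(-1) | add(-3) | abs

Check, running the answer program on each example:
  35 -> 245 -> 251 -> -251 -> -254 -> 254
  -1 -> -7 -> -1 -> 1 -> -2 -> 2
  8 -> 56 -> 62 -> -62 -> -65 -> 65
  -48 -> -336 -> -330 -> 330 -> 327 -> 327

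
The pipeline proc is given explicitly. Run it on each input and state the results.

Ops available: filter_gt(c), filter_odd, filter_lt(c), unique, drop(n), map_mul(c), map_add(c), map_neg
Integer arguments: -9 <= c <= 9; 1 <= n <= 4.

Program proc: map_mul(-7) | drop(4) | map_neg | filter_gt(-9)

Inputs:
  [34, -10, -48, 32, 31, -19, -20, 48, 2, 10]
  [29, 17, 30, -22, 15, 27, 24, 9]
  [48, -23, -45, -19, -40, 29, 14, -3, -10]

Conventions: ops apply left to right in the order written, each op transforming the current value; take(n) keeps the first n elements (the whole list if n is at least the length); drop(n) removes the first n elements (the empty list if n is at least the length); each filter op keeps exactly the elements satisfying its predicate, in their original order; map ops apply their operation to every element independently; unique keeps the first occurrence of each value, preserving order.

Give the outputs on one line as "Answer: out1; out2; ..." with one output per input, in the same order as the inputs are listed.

Execution, op by op:
  [34, -10, -48, 32, 31, -19, -20, 48, 2, 10] -> [-238, 70, 336, -224, -217, 133, 140, -336, -14, -70] -> [-217, 133, 140, -336, -14, -70] -> [217, -133, -140, 336, 14, 70] -> [217, 336, 14, 70]
  [29, 17, 30, -22, 15, 27, 24, 9] -> [-203, -119, -210, 154, -105, -189, -168, -63] -> [-105, -189, -168, -63] -> [105, 189, 168, 63] -> [105, 189, 168, 63]
  [48, -23, -45, -19, -40, 29, 14, -3, -10] -> [-336, 161, 315, 133, 280, -203, -98, 21, 70] -> [280, -203, -98, 21, 70] -> [-280, 203, 98, -21, -70] -> [203, 98]

[217, 336, 14, 70]; [105, 189, 168, 63]; [203, 98]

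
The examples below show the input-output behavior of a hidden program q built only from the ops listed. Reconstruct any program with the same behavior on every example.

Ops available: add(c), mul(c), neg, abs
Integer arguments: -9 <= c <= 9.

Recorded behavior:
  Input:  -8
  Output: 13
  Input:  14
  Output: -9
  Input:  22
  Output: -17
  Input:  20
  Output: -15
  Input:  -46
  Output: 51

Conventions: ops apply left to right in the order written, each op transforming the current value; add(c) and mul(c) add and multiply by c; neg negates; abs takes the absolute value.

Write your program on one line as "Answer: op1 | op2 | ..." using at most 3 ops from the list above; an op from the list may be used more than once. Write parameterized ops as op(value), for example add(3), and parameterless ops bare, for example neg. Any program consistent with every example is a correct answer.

neg | add(5)

Check, running the answer program on each example:
  -8 -> 8 -> 13
  14 -> -14 -> -9
  22 -> -22 -> -17
  20 -> -20 -> -15
  -46 -> 46 -> 51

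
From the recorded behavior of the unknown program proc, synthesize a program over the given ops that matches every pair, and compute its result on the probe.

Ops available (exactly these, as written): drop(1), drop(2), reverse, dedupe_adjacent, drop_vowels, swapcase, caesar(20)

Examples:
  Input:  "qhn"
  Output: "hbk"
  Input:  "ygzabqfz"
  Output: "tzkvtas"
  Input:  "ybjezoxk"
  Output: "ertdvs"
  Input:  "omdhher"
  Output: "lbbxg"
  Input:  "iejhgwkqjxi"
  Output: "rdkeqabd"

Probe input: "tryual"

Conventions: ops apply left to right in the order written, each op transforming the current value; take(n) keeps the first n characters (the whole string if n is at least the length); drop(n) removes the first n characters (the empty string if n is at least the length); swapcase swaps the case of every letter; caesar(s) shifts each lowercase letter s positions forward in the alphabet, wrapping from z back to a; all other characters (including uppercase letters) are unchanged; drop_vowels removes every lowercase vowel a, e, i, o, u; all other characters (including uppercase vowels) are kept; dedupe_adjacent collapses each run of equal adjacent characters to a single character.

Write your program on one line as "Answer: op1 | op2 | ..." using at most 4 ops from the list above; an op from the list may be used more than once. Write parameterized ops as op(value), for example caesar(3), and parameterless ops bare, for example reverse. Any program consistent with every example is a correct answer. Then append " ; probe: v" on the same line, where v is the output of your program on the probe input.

reverse | drop_vowels | caesar(20) ; probe: "fsln"

Check, running the answer program on each example:
  "qhn" -> "nhq" -> "nhq" -> "hbk"
  "ygzabqfz" -> "zfqbazgy" -> "zfqbzgy" -> "tzkvtas"
  "ybjezoxk" -> "kxozejby" -> "kxzjby" -> "ertdvs"
  "omdhher" -> "rehhdmo" -> "rhhdm" -> "lbbxg"
  "iejhgwkqjxi" -> "ixjqkwghjei" -> "xjqkwghj" -> "rdkeqabd"
  probe: "tryual" -> "lauyrt" -> "lyrt" -> "fsln"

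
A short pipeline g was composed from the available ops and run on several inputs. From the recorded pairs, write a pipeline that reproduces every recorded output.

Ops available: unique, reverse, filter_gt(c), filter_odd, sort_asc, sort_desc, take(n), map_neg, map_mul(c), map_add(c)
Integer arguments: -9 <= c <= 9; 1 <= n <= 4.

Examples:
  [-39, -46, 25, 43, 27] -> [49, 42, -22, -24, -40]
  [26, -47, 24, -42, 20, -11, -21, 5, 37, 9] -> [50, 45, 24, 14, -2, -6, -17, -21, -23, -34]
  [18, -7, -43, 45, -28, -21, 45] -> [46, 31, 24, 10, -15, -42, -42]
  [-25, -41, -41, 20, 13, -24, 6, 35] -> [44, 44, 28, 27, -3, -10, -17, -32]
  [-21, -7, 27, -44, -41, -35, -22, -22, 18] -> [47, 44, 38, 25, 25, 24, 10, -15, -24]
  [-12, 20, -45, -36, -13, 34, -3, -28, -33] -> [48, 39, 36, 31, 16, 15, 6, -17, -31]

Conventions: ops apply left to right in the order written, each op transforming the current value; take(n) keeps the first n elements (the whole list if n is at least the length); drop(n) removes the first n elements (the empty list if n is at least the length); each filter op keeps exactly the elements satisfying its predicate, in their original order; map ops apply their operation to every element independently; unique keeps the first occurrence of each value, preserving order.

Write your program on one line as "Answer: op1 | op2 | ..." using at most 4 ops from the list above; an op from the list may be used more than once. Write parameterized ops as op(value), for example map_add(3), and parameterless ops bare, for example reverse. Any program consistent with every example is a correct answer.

map_add(-3) | sort_asc | map_neg

Check, running the answer program on each example:
  [-39, -46, 25, 43, 27] -> [-42, -49, 22, 40, 24] -> [-49, -42, 22, 24, 40] -> [49, 42, -22, -24, -40]
  [26, -47, 24, -42, 20, -11, -21, 5, 37, 9] -> [23, -50, 21, -45, 17, -14, -24, 2, 34, 6] -> [-50, -45, -24, -14, 2, 6, 17, 21, 23, 34] -> [50, 45, 24, 14, -2, -6, -17, -21, -23, -34]
  [18, -7, -43, 45, -28, -21, 45] -> [15, -10, -46, 42, -31, -24, 42] -> [-46, -31, -24, -10, 15, 42, 42] -> [46, 31, 24, 10, -15, -42, -42]
  [-25, -41, -41, 20, 13, -24, 6, 35] -> [-28, -44, -44, 17, 10, -27, 3, 32] -> [-44, -44, -28, -27, 3, 10, 17, 32] -> [44, 44, 28, 27, -3, -10, -17, -32]
  [-21, -7, 27, -44, -41, -35, -22, -22, 18] -> [-24, -10, 24, -47, -44, -38, -25, -25, 15] -> [-47, -44, -38, -25, -25, -24, -10, 15, 24] -> [47, 44, 38, 25, 25, 24, 10, -15, -24]
  [-12, 20, -45, -36, -13, 34, -3, -28, -33] -> [-15, 17, -48, -39, -16, 31, -6, -31, -36] -> [-48, -39, -36, -31, -16, -15, -6, 17, 31] -> [48, 39, 36, 31, 16, 15, 6, -17, -31]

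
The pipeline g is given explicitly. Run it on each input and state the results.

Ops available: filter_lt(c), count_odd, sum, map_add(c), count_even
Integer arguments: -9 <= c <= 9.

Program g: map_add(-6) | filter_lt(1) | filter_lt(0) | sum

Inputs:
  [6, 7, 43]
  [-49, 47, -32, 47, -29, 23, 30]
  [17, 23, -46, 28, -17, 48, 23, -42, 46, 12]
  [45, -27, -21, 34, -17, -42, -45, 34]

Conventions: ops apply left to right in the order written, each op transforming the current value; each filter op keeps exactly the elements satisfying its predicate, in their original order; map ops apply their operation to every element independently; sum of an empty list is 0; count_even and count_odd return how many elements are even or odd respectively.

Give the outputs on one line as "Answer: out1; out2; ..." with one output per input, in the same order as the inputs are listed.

Execution, op by op:
  [6, 7, 43] -> [0, 1, 37] -> [0] -> [] -> 0
  [-49, 47, -32, 47, -29, 23, 30] -> [-55, 41, -38, 41, -35, 17, 24] -> [-55, -38, -35] -> [-55, -38, -35] -> -128
  [17, 23, -46, 28, -17, 48, 23, -42, 46, 12] -> [11, 17, -52, 22, -23, 42, 17, -48, 40, 6] -> [-52, -23, -48] -> [-52, -23, -48] -> -123
  [45, -27, -21, 34, -17, -42, -45, 34] -> [39, -33, -27, 28, -23, -48, -51, 28] -> [-33, -27, -23, -48, -51] -> [-33, -27, -23, -48, -51] -> -182

0; -128; -123; -182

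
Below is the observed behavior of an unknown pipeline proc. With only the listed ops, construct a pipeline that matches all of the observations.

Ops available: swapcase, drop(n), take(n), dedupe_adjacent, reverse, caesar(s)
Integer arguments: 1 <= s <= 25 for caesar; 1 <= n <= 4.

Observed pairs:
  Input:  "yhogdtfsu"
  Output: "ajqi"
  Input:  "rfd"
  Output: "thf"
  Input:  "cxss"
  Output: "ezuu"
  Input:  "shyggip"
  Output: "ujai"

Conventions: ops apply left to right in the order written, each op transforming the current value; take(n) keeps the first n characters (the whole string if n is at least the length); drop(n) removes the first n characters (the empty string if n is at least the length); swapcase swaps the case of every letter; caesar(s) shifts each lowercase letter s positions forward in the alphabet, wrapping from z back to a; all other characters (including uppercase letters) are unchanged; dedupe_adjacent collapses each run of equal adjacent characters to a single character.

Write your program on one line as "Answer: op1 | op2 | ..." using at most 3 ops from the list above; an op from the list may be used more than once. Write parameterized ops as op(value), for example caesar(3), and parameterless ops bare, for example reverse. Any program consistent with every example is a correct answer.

caesar(25) | take(4) | caesar(3)

Check, running the answer program on each example:
  "yhogdtfsu" -> "xgnfcsert" -> "xgnf" -> "ajqi"
  "rfd" -> "qec" -> "qec" -> "thf"
  "cxss" -> "bwrr" -> "bwrr" -> "ezuu"
  "shyggip" -> "rgxffho" -> "rgxf" -> "ujai"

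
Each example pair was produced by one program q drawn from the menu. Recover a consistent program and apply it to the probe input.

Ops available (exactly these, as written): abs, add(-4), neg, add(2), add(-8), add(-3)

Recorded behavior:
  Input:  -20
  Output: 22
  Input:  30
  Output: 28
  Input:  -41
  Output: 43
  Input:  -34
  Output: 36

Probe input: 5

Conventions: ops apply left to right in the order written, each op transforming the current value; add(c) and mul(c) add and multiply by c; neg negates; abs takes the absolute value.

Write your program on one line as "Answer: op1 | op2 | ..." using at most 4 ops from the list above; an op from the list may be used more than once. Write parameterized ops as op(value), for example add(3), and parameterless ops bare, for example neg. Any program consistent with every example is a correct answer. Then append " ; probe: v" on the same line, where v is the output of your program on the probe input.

neg | add(2) | abs ; probe: 3

Check, running the answer program on each example:
  -20 -> 20 -> 22 -> 22
  30 -> -30 -> -28 -> 28
  -41 -> 41 -> 43 -> 43
  -34 -> 34 -> 36 -> 36
  probe: 5 -> -5 -> -3 -> 3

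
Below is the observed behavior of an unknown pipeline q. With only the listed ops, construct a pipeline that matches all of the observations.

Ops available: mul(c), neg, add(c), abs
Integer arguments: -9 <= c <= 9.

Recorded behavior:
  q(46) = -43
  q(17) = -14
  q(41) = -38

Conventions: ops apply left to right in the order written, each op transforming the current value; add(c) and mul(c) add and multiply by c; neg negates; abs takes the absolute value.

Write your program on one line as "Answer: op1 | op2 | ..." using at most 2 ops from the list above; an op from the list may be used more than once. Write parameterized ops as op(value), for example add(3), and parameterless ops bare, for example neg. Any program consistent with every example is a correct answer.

neg | add(3)

Check, running the answer program on each example:
  46 -> -46 -> -43
  17 -> -17 -> -14
  41 -> -41 -> -38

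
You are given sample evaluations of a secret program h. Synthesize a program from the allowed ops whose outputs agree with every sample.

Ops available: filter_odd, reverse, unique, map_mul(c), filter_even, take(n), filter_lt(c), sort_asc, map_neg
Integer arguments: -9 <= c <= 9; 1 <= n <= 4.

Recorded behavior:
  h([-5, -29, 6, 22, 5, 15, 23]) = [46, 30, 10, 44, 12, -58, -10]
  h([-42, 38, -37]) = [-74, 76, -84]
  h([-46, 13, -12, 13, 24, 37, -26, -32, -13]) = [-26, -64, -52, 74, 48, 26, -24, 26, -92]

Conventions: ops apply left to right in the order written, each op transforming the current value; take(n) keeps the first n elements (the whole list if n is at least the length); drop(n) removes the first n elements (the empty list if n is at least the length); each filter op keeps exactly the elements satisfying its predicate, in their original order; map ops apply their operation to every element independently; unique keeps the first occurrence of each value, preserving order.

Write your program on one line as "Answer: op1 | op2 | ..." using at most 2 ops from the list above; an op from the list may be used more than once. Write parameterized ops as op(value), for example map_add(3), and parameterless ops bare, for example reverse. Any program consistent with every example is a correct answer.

reverse | map_mul(2)

Check, running the answer program on each example:
  [-5, -29, 6, 22, 5, 15, 23] -> [23, 15, 5, 22, 6, -29, -5] -> [46, 30, 10, 44, 12, -58, -10]
  [-42, 38, -37] -> [-37, 38, -42] -> [-74, 76, -84]
  [-46, 13, -12, 13, 24, 37, -26, -32, -13] -> [-13, -32, -26, 37, 24, 13, -12, 13, -46] -> [-26, -64, -52, 74, 48, 26, -24, 26, -92]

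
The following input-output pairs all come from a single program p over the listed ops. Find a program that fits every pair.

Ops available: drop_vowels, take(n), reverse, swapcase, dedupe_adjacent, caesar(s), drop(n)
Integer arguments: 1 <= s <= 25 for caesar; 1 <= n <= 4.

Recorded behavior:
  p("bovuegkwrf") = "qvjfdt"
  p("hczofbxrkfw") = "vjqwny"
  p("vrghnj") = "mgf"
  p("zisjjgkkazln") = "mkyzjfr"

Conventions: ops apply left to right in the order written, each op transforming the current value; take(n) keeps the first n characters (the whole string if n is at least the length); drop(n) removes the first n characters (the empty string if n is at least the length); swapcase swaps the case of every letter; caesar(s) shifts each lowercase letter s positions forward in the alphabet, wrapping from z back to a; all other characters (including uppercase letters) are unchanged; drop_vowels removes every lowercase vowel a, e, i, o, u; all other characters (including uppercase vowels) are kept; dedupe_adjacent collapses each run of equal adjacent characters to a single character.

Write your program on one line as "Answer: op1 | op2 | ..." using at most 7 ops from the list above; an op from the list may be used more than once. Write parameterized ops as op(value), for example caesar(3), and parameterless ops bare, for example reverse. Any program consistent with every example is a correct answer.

drop(1) | drop(1) | caesar(25) | reverse | dedupe_adjacent | drop_vowels

Check, running the answer program on each example:
  "bovuegkwrf" -> "ovuegkwrf" -> "vuegkwrf" -> "utdfjvqe" -> "eqvjfdtu" -> "eqvjfdtu" -> "qvjfdt"
  "hczofbxrkfw" -> "czofbxrkfw" -> "zofbxrkfw" -> "yneawqjev" -> "vejqwaeny" -> "vejqwaeny" -> "vjqwny"
  "vrghnj" -> "rghnj" -> "ghnj" -> "fgmi" -> "imgf" -> "imgf" -> "mgf"
  "zisjjgkkazln" -> "isjjgkkazln" -> "sjjgkkazln" -> "riifjjzykm" -> "mkyzjjfiir" -> "mkyzjfir" -> "mkyzjfr"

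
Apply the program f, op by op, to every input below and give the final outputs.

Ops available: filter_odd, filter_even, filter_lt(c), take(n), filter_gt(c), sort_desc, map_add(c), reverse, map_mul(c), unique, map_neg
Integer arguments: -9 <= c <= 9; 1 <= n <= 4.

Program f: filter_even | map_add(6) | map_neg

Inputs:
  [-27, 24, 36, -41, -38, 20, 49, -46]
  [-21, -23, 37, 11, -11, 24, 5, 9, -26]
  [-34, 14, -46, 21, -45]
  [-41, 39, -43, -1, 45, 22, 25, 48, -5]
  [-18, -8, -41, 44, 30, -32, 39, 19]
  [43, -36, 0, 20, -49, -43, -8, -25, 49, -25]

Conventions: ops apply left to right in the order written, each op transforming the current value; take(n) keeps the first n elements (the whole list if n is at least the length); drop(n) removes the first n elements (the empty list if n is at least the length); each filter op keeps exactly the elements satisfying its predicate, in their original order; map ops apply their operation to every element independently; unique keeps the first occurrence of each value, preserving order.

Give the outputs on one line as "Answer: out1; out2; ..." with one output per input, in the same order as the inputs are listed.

[-30, -42, 32, -26, 40]; [-30, 20]; [28, -20, 40]; [-28, -54]; [12, 2, -50, -36, 26]; [30, -6, -26, 2]

Execution, op by op:
  [-27, 24, 36, -41, -38, 20, 49, -46] -> [24, 36, -38, 20, -46] -> [30, 42, -32, 26, -40] -> [-30, -42, 32, -26, 40]
  [-21, -23, 37, 11, -11, 24, 5, 9, -26] -> [24, -26] -> [30, -20] -> [-30, 20]
  [-34, 14, -46, 21, -45] -> [-34, 14, -46] -> [-28, 20, -40] -> [28, -20, 40]
  [-41, 39, -43, -1, 45, 22, 25, 48, -5] -> [22, 48] -> [28, 54] -> [-28, -54]
  [-18, -8, -41, 44, 30, -32, 39, 19] -> [-18, -8, 44, 30, -32] -> [-12, -2, 50, 36, -26] -> [12, 2, -50, -36, 26]
  [43, -36, 0, 20, -49, -43, -8, -25, 49, -25] -> [-36, 0, 20, -8] -> [-30, 6, 26, -2] -> [30, -6, -26, 2]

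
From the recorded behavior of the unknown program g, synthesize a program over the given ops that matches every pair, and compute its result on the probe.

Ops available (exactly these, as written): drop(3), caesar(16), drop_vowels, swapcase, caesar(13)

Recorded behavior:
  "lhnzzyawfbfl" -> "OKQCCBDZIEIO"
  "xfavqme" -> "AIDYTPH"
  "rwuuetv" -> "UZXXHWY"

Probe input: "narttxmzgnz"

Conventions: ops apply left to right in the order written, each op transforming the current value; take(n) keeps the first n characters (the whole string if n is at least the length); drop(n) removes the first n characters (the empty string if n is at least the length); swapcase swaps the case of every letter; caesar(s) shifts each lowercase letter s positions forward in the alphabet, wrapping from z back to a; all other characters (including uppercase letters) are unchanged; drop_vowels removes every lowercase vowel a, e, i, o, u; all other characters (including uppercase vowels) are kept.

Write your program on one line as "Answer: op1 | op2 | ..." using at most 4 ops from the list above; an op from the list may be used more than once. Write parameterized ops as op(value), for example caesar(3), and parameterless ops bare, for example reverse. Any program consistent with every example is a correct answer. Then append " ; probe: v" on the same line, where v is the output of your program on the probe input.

caesar(16) | caesar(13) | swapcase ; probe: "QDUWWAPCJQC"

Check, running the answer program on each example:
  "lhnzzyawfbfl" -> "bxdppoqmvrvb" -> "okqccbdzieio" -> "OKQCCBDZIEIO"
  "xfavqme" -> "nvqlgcu" -> "aidytph" -> "AIDYTPH"
  "rwuuetv" -> "hmkkujl" -> "uzxxhwy" -> "UZXXHWY"
  probe: "narttxmzgnz" -> "dqhjjncpwdp" -> "qduwwapcjqc" -> "QDUWWAPCJQC"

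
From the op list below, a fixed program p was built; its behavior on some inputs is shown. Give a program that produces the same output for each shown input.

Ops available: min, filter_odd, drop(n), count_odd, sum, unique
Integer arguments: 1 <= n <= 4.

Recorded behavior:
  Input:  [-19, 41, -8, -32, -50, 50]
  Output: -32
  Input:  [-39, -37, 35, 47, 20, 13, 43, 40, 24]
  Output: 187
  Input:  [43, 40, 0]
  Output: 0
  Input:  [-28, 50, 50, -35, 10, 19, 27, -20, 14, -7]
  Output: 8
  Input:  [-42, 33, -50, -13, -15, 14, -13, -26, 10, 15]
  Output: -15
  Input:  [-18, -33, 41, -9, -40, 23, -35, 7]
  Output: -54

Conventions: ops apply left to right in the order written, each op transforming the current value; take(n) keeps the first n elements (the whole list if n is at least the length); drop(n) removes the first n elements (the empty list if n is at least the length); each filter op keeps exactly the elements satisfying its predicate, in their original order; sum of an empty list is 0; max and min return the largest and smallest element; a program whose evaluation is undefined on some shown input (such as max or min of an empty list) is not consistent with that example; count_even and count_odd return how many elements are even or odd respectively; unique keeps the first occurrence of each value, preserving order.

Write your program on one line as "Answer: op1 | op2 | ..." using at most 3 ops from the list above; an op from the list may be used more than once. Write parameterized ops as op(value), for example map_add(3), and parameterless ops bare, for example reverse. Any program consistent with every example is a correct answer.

drop(3) | unique | sum

Check, running the answer program on each example:
  [-19, 41, -8, -32, -50, 50] -> [-32, -50, 50] -> [-32, -50, 50] -> -32
  [-39, -37, 35, 47, 20, 13, 43, 40, 24] -> [47, 20, 13, 43, 40, 24] -> [47, 20, 13, 43, 40, 24] -> 187
  [43, 40, 0] -> [] -> [] -> 0
  [-28, 50, 50, -35, 10, 19, 27, -20, 14, -7] -> [-35, 10, 19, 27, -20, 14, -7] -> [-35, 10, 19, 27, -20, 14, -7] -> 8
  [-42, 33, -50, -13, -15, 14, -13, -26, 10, 15] -> [-13, -15, 14, -13, -26, 10, 15] -> [-13, -15, 14, -26, 10, 15] -> -15
  [-18, -33, 41, -9, -40, 23, -35, 7] -> [-9, -40, 23, -35, 7] -> [-9, -40, 23, -35, 7] -> -54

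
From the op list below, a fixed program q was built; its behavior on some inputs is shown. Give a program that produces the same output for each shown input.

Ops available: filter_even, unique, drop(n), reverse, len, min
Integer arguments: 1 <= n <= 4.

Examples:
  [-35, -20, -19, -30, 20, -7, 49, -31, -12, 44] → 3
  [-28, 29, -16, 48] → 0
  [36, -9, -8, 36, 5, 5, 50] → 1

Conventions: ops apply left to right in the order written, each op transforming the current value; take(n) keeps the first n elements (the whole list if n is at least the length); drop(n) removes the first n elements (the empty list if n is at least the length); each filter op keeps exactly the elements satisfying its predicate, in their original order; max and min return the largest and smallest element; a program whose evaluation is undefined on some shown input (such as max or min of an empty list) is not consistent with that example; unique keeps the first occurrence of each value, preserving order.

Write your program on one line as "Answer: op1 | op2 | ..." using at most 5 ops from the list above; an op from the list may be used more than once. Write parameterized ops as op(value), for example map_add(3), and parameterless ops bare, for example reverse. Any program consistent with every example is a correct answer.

drop(3) | reverse | drop(1) | filter_even | len

Check, running the answer program on each example:
  [-35, -20, -19, -30, 20, -7, 49, -31, -12, 44] -> [-30, 20, -7, 49, -31, -12, 44] -> [44, -12, -31, 49, -7, 20, -30] -> [-12, -31, 49, -7, 20, -30] -> [-12, 20, -30] -> 3
  [-28, 29, -16, 48] -> [48] -> [48] -> [] -> [] -> 0
  [36, -9, -8, 36, 5, 5, 50] -> [36, 5, 5, 50] -> [50, 5, 5, 36] -> [5, 5, 36] -> [36] -> 1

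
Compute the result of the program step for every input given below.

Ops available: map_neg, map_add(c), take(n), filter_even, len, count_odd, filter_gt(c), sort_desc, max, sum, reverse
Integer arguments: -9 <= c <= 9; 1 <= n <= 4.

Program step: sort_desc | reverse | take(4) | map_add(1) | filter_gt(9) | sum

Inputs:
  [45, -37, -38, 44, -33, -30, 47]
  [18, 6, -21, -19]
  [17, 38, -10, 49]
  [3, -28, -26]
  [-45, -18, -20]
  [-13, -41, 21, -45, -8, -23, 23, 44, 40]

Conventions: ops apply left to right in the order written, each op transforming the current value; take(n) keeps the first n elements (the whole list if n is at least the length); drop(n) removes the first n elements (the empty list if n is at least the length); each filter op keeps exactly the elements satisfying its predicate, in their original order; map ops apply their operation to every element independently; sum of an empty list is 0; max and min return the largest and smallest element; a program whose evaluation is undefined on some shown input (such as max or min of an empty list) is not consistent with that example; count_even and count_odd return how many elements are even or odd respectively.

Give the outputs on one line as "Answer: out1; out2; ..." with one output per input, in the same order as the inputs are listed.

0; 19; 107; 0; 0; 0

Execution, op by op:
  [45, -37, -38, 44, -33, -30, 47] -> [47, 45, 44, -30, -33, -37, -38] -> [-38, -37, -33, -30, 44, 45, 47] -> [-38, -37, -33, -30] -> [-37, -36, -32, -29] -> [] -> 0
  [18, 6, -21, -19] -> [18, 6, -19, -21] -> [-21, -19, 6, 18] -> [-21, -19, 6, 18] -> [-20, -18, 7, 19] -> [19] -> 19
  [17, 38, -10, 49] -> [49, 38, 17, -10] -> [-10, 17, 38, 49] -> [-10, 17, 38, 49] -> [-9, 18, 39, 50] -> [18, 39, 50] -> 107
  [3, -28, -26] -> [3, -26, -28] -> [-28, -26, 3] -> [-28, -26, 3] -> [-27, -25, 4] -> [] -> 0
  [-45, -18, -20] -> [-18, -20, -45] -> [-45, -20, -18] -> [-45, -20, -18] -> [-44, -19, -17] -> [] -> 0
  [-13, -41, 21, -45, -8, -23, 23, 44, 40] -> [44, 40, 23, 21, -8, -13, -23, -41, -45] -> [-45, -41, -23, -13, -8, 21, 23, 40, 44] -> [-45, -41, -23, -13] -> [-44, -40, -22, -12] -> [] -> 0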